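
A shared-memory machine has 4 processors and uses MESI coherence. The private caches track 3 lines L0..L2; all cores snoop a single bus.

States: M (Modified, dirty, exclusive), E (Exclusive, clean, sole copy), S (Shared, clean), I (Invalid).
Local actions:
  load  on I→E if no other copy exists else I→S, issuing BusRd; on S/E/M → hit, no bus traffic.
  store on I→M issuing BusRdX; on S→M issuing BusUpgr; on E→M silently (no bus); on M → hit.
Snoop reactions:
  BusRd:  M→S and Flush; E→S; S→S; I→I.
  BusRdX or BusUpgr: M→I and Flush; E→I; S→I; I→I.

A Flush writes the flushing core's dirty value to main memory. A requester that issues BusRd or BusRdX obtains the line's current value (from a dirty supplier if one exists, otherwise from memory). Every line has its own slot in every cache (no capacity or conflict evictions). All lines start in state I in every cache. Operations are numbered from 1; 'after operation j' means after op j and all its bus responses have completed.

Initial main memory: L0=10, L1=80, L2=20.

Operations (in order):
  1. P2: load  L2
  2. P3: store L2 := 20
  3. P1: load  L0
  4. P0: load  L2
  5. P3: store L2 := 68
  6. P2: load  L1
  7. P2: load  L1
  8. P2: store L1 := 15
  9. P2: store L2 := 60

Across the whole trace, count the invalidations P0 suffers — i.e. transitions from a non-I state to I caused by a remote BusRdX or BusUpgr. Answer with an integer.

invalidations = 1

[1] P2: load  L2 | P0:I, P1:I, P2:E(20), P3:I | bus: BusRd
[2] P3: store L2 := 20 | P0:I, P1:I, P2:I, P3:M(20) | bus: BusRdX
[3] P1: load  L0 | P0:I, P1:E(10), P2:I, P3:I | bus: BusRd
[4] P0: load  L2 | P0:S(20), P1:I, P2:I, P3:S(20) | bus: BusRd,Flush
[5] P3: store L2 := 68 | P0:I, P1:I, P2:I, P3:M(68) | bus: BusUpgr
[6] P2: load  L1 | P0:I, P1:I, P2:E(80), P3:I | bus: BusRd
[7] P2: load  L1 | P0:I, P1:I, P2:E(80), P3:I | bus: none
[8] P2: store L1 := 15 | P0:I, P1:I, P2:M(15), P3:I | bus: none
[9] P2: store L2 := 60 | P0:I, P1:I, P2:M(60), P3:I | bus: BusRdX,Flush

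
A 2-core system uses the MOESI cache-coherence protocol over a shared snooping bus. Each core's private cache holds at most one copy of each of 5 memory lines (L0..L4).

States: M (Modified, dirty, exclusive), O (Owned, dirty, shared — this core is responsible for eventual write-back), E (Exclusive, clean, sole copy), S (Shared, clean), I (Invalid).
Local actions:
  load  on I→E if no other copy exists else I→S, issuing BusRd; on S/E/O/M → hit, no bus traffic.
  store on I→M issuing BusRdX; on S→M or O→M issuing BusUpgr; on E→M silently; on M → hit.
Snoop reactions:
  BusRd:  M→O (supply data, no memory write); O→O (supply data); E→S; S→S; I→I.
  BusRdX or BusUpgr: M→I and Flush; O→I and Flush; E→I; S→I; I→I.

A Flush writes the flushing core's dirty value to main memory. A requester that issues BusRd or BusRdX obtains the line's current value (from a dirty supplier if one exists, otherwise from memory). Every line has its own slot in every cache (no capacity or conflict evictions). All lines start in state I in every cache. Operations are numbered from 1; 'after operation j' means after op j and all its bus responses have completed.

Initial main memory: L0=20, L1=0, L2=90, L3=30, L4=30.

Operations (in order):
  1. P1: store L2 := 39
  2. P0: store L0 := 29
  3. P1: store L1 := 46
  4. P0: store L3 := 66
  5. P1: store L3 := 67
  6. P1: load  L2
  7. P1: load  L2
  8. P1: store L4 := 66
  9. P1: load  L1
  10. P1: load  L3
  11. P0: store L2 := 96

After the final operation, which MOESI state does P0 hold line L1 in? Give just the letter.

1. P1: store L2 := 39  bus=[BusRdX]  L2: P0=I P1=M  mem[L2]=90
2. P0: store L0 := 29  bus=[BusRdX]  L0: P0=M P1=I  mem[L0]=20
3. P1: store L1 := 46  bus=[BusRdX]  L1: P0=I P1=M  mem[L1]=0
4. P0: store L3 := 66  bus=[BusRdX]  L3: P0=M P1=I  mem[L3]=30
5. P1: store L3 := 67  bus=[BusRdX,Flush]  L3: P0=I P1=M  mem[L3]=66
6. P1: load  L2  bus=[-]  L2: P0=I P1=M  mem[L2]=90
7. P1: load  L2  bus=[-]  L2: P0=I P1=M  mem[L2]=90
8. P1: store L4 := 66  bus=[BusRdX]  L4: P0=I P1=M  mem[L4]=30
9. P1: load  L1  bus=[-]  L1: P0=I P1=M  mem[L1]=0
10. P1: load  L3  bus=[-]  L3: P0=I P1=M  mem[L3]=66
11. P0: store L2 := 96  bus=[BusRdX,Flush]  L2: P0=M P1=I  mem[L2]=39

state = I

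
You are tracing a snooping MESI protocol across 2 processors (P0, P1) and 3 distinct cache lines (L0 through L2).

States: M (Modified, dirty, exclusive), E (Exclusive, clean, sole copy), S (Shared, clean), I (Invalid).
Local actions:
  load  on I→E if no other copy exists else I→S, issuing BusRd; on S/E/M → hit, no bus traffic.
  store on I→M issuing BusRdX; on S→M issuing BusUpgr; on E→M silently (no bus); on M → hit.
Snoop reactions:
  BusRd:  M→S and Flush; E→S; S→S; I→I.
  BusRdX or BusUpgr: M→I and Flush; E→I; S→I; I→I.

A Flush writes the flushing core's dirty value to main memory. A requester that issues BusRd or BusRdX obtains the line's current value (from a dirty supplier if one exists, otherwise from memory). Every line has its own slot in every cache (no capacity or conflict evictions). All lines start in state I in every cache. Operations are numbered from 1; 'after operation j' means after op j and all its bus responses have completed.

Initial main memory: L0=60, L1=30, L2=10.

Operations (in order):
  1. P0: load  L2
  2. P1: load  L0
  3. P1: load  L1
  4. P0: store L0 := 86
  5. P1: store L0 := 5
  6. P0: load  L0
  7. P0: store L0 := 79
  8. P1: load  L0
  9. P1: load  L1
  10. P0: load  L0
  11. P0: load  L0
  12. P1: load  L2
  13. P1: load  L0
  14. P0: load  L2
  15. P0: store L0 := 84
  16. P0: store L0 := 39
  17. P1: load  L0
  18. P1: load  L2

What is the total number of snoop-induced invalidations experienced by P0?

  op1 P0: load  L2 → E/I on L2; bus BusRd; mem=10
  op2 P1: load  L0 → I/E on L0; bus BusRd; mem=60
  op3 P1: load  L1 → I/E on L1; bus BusRd; mem=30
  op4 P0: store L0 := 86 → M/I on L0; bus BusRdX; mem=60
  op5 P1: store L0 := 5 → I/M on L0; bus BusRdX Flush; mem=86
  op6 P0: load  L0 → S/S on L0; bus BusRd Flush; mem=5
  op7 P0: store L0 := 79 → M/I on L0; bus BusUpgr; mem=5
  op8 P1: load  L0 → S/S on L0; bus BusRd Flush; mem=79
  op9 P1: load  L1 → I/E on L1; bus (none); mem=30
  op10 P0: load  L0 → S/S on L0; bus (none); mem=79
  op11 P0: load  L0 → S/S on L0; bus (none); mem=79
  op12 P1: load  L2 → S/S on L2; bus BusRd; mem=10
  op13 P1: load  L0 → S/S on L0; bus (none); mem=79
  op14 P0: load  L2 → S/S on L2; bus (none); mem=10
  op15 P0: store L0 := 84 → M/I on L0; bus BusUpgr; mem=79
  op16 P0: store L0 := 39 → M/I on L0; bus (none); mem=79
  op17 P1: load  L0 → S/S on L0; bus BusRd Flush; mem=39
  op18 P1: load  L2 → S/S on L2; bus (none); mem=10

invalidations = 1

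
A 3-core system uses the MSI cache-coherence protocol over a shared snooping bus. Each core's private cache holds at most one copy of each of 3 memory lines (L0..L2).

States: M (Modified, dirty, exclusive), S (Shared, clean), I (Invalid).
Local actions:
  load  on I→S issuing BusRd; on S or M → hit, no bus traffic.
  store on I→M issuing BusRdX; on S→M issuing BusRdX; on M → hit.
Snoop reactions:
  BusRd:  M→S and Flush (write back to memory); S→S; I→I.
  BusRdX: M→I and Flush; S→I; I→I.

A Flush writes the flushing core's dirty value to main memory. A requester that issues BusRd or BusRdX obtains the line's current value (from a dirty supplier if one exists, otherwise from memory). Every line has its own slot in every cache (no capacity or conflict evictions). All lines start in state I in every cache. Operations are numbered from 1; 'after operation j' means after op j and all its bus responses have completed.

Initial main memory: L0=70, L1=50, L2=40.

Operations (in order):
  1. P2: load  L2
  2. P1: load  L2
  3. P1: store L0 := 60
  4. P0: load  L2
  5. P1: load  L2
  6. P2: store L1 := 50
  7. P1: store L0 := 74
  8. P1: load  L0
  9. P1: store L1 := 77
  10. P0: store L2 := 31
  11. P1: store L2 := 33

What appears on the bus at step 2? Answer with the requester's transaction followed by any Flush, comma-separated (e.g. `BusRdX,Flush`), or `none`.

[1] P2: load  L2 | P0:I, P1:I, P2:S(40) | bus: BusRd
[2] P1: load  L2 | P0:I, P1:S(40), P2:S(40) | bus: BusRd
[3] P1: store L0 := 60 | P0:I, P1:M(60), P2:I | bus: BusRdX
[4] P0: load  L2 | P0:S(40), P1:S(40), P2:S(40) | bus: BusRd
[5] P1: load  L2 | P0:S(40), P1:S(40), P2:S(40) | bus: none
[6] P2: store L1 := 50 | P0:I, P1:I, P2:M(50) | bus: BusRdX
[7] P1: store L0 := 74 | P0:I, P1:M(74), P2:I | bus: none
[8] P1: load  L0 | P0:I, P1:M(74), P2:I | bus: none
[9] P1: store L1 := 77 | P0:I, P1:M(77), P2:I | bus: BusRdX,Flush
[10] P0: store L2 := 31 | P0:M(31), P1:I, P2:I | bus: BusRdX
[11] P1: store L2 := 33 | P0:I, P1:M(33), P2:I | bus: BusRdX,Flush

bus = BusRd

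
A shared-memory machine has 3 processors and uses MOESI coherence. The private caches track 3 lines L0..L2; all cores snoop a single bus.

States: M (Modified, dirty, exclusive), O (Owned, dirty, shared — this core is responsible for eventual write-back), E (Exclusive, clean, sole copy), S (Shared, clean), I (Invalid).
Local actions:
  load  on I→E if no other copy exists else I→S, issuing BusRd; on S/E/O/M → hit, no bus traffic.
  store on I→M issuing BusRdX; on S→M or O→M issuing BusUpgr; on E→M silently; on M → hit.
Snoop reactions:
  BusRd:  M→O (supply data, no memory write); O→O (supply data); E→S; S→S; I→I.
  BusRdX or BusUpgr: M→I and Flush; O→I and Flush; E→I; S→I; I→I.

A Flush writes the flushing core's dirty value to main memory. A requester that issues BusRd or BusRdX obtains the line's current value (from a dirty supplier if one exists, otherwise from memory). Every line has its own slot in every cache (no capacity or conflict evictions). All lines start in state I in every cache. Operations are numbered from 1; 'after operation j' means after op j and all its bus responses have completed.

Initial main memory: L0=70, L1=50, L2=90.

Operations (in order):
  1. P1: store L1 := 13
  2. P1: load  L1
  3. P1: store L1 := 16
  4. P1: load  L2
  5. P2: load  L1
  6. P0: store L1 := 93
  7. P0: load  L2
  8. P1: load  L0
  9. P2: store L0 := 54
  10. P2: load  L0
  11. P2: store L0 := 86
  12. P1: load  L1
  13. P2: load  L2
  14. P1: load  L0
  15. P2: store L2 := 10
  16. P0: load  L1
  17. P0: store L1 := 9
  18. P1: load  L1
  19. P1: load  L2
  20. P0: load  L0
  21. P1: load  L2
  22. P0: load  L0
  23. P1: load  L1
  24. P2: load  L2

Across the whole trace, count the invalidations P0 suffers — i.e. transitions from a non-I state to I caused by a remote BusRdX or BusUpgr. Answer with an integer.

[1] P1: store L1 := 13 | P0:I, P1:M(13), P2:I | bus: BusRdX
[2] P1: load  L1 | P0:I, P1:M(13), P2:I | bus: none
[3] P1: store L1 := 16 | P0:I, P1:M(16), P2:I | bus: none
[4] P1: load  L2 | P0:I, P1:E(90), P2:I | bus: BusRd
[5] P2: load  L1 | P0:I, P1:O(16), P2:S(16) | bus: BusRd
[6] P0: store L1 := 93 | P0:M(93), P1:I, P2:I | bus: BusRdX,Flush
[7] P0: load  L2 | P0:S(90), P1:S(90), P2:I | bus: BusRd
[8] P1: load  L0 | P0:I, P1:E(70), P2:I | bus: BusRd
[9] P2: store L0 := 54 | P0:I, P1:I, P2:M(54) | bus: BusRdX
[10] P2: load  L0 | P0:I, P1:I, P2:M(54) | bus: none
[11] P2: store L0 := 86 | P0:I, P1:I, P2:M(86) | bus: none
[12] P1: load  L1 | P0:O(93), P1:S(93), P2:I | bus: BusRd
[13] P2: load  L2 | P0:S(90), P1:S(90), P2:S(90) | bus: BusRd
[14] P1: load  L0 | P0:I, P1:S(86), P2:O(86) | bus: BusRd
[15] P2: store L2 := 10 | P0:I, P1:I, P2:M(10) | bus: BusUpgr
[16] P0: load  L1 | P0:O(93), P1:S(93), P2:I | bus: none
[17] P0: store L1 := 9 | P0:M(9), P1:I, P2:I | bus: BusUpgr
[18] P1: load  L1 | P0:O(9), P1:S(9), P2:I | bus: BusRd
[19] P1: load  L2 | P0:I, P1:S(10), P2:O(10) | bus: BusRd
[20] P0: load  L0 | P0:S(86), P1:S(86), P2:O(86) | bus: BusRd
[21] P1: load  L2 | P0:I, P1:S(10), P2:O(10) | bus: none
[22] P0: load  L0 | P0:S(86), P1:S(86), P2:O(86) | bus: none
[23] P1: load  L1 | P0:O(9), P1:S(9), P2:I | bus: none
[24] P2: load  L2 | P0:I, P1:S(10), P2:O(10) | bus: none

invalidations = 1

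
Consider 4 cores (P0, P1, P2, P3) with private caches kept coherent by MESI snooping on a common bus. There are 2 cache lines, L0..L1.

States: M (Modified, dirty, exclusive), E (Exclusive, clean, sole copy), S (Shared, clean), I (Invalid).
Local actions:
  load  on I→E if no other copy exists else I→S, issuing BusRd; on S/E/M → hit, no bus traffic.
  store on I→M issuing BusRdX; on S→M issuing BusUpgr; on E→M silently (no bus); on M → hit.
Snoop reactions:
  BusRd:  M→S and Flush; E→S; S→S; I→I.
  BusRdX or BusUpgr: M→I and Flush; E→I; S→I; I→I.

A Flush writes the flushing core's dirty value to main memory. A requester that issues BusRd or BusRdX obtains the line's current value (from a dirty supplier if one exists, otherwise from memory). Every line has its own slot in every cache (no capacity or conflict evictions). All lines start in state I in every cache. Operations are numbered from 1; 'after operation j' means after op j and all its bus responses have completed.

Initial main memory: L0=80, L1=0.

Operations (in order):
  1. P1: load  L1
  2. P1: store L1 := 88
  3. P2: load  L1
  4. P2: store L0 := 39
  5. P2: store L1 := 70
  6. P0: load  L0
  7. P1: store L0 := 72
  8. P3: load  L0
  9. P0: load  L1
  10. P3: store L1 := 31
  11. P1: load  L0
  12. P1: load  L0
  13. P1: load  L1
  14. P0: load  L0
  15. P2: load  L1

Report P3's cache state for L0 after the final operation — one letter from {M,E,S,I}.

step 1: P1: load  L1  ⟶  IEII  (L1)  txn=BusRd  M[L1]=0
step 2: P1: store L1 := 88  ⟶  IMII  (L1)  txn=∅  M[L1]=0
step 3: P2: load  L1  ⟶  ISSI  (L1)  txn=BusRd+Flush  M[L1]=88
step 4: P2: store L0 := 39  ⟶  IIMI  (L0)  txn=BusRdX  M[L0]=80
step 5: P2: store L1 := 70  ⟶  IIMI  (L1)  txn=BusUpgr  M[L1]=88
step 6: P0: load  L0  ⟶  SISI  (L0)  txn=BusRd+Flush  M[L0]=39
step 7: P1: store L0 := 72  ⟶  IMII  (L0)  txn=BusRdX  M[L0]=39
step 8: P3: load  L0  ⟶  ISIS  (L0)  txn=BusRd+Flush  M[L0]=72
step 9: P0: load  L1  ⟶  SISI  (L1)  txn=BusRd+Flush  M[L1]=70
step 10: P3: store L1 := 31  ⟶  IIIM  (L1)  txn=BusRdX  M[L1]=70
step 11: P1: load  L0  ⟶  ISIS  (L0)  txn=∅  M[L0]=72
step 12: P1: load  L0  ⟶  ISIS  (L0)  txn=∅  M[L0]=72
step 13: P1: load  L1  ⟶  ISIS  (L1)  txn=BusRd+Flush  M[L1]=31
step 14: P0: load  L0  ⟶  SSIS  (L0)  txn=BusRd  M[L0]=72
step 15: P2: load  L1  ⟶  ISSS  (L1)  txn=BusRd  M[L1]=31

state = S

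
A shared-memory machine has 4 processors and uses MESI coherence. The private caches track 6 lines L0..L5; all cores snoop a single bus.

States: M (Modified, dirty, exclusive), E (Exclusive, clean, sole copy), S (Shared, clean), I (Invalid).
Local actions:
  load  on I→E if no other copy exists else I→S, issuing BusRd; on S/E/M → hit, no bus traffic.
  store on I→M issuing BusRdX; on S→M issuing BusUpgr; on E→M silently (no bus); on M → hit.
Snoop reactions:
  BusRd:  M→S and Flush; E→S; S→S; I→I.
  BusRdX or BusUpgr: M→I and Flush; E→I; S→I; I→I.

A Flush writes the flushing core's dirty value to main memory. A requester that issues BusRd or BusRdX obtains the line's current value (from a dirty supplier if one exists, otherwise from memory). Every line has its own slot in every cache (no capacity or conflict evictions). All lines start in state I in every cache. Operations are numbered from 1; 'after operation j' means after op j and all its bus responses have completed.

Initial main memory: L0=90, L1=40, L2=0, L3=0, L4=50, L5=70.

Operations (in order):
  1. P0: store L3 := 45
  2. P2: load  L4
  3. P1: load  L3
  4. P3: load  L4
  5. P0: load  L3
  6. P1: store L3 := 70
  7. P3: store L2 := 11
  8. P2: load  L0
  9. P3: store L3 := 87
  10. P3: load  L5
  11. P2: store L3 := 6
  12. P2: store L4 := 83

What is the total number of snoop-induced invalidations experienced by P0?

[1] P0: store L3 := 45 | P0:M(45), P1:I, P2:I, P3:I | bus: BusRdX
[2] P2: load  L4 | P0:I, P1:I, P2:E(50), P3:I | bus: BusRd
[3] P1: load  L3 | P0:S(45), P1:S(45), P2:I, P3:I | bus: BusRd,Flush
[4] P3: load  L4 | P0:I, P1:I, P2:S(50), P3:S(50) | bus: BusRd
[5] P0: load  L3 | P0:S(45), P1:S(45), P2:I, P3:I | bus: none
[6] P1: store L3 := 70 | P0:I, P1:M(70), P2:I, P3:I | bus: BusUpgr
[7] P3: store L2 := 11 | P0:I, P1:I, P2:I, P3:M(11) | bus: BusRdX
[8] P2: load  L0 | P0:I, P1:I, P2:E(90), P3:I | bus: BusRd
[9] P3: store L3 := 87 | P0:I, P1:I, P2:I, P3:M(87) | bus: BusRdX,Flush
[10] P3: load  L5 | P0:I, P1:I, P2:I, P3:E(70) | bus: BusRd
[11] P2: store L3 := 6 | P0:I, P1:I, P2:M(6), P3:I | bus: BusRdX,Flush
[12] P2: store L4 := 83 | P0:I, P1:I, P2:M(83), P3:I | bus: BusUpgr

invalidations = 1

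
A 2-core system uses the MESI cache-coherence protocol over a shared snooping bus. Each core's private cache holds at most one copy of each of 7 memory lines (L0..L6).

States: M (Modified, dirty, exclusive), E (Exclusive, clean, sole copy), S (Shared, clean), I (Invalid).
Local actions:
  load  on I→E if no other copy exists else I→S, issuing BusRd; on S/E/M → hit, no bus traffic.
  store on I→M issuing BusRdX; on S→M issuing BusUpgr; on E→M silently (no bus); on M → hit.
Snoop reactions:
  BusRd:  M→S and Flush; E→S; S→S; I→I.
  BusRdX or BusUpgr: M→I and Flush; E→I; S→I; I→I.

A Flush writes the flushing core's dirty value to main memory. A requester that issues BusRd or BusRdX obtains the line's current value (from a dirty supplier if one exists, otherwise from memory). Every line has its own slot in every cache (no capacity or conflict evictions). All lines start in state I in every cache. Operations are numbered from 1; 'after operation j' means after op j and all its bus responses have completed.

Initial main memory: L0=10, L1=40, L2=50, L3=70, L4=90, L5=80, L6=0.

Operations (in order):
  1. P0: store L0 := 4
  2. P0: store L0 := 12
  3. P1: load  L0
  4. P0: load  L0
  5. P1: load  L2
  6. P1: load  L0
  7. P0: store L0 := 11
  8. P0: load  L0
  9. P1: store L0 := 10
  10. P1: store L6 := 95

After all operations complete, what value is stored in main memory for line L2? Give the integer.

  op1 P0: store L0 := 4 → M/I on L0; bus BusRdX; mem=10
  op2 P0: store L0 := 12 → M/I on L0; bus (none); mem=10
  op3 P1: load  L0 → S/S on L0; bus BusRd Flush; mem=12
  op4 P0: load  L0 → S/S on L0; bus (none); mem=12
  op5 P1: load  L2 → I/E on L2; bus BusRd; mem=50
  op6 P1: load  L0 → S/S on L0; bus (none); mem=12
  op7 P0: store L0 := 11 → M/I on L0; bus BusUpgr; mem=12
  op8 P0: load  L0 → M/I on L0; bus (none); mem=12
  op9 P1: store L0 := 10 → I/M on L0; bus BusRdX Flush; mem=11
  op10 P1: store L6 := 95 → I/M on L6; bus BusRdX; mem=0

memory[L2] = 50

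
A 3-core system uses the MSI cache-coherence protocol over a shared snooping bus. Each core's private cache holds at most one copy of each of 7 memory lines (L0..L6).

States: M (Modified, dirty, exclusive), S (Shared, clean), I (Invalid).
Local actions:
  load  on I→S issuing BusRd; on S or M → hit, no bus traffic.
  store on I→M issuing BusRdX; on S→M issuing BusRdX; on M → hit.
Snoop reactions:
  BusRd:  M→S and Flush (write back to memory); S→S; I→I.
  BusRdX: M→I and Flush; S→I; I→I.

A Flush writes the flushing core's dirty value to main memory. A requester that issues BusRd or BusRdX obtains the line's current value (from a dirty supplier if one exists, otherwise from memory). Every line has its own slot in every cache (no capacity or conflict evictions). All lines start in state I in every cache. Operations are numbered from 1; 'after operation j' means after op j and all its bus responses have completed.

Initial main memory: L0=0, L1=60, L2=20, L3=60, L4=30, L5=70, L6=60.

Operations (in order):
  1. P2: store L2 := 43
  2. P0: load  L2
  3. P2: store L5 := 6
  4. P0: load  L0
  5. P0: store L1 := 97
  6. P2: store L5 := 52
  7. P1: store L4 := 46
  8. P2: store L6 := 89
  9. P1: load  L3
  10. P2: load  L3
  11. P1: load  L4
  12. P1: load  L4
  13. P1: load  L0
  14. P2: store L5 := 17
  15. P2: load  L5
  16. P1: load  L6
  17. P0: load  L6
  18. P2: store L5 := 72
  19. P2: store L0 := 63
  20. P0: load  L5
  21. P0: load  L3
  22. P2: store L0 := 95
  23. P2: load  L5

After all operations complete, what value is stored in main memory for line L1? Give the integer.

memory[L1] = 60

  op1 P2: store L2 := 43 → I/I/M on L2; bus BusRdX; mem=20
  op2 P0: load  L2 → S/I/S on L2; bus BusRd Flush; mem=43
  op3 P2: store L5 := 6 → I/I/M on L5; bus BusRdX; mem=70
  op4 P0: load  L0 → S/I/I on L0; bus BusRd; mem=0
  op5 P0: store L1 := 97 → M/I/I on L1; bus BusRdX; mem=60
  op6 P2: store L5 := 52 → I/I/M on L5; bus (none); mem=70
  op7 P1: store L4 := 46 → I/M/I on L4; bus BusRdX; mem=30
  op8 P2: store L6 := 89 → I/I/M on L6; bus BusRdX; mem=60
  op9 P1: load  L3 → I/S/I on L3; bus BusRd; mem=60
  op10 P2: load  L3 → I/S/S on L3; bus BusRd; mem=60
  op11 P1: load  L4 → I/M/I on L4; bus (none); mem=30
  op12 P1: load  L4 → I/M/I on L4; bus (none); mem=30
  op13 P1: load  L0 → S/S/I on L0; bus BusRd; mem=0
  op14 P2: store L5 := 17 → I/I/M on L5; bus (none); mem=70
  op15 P2: load  L5 → I/I/M on L5; bus (none); mem=70
  op16 P1: load  L6 → I/S/S on L6; bus BusRd Flush; mem=89
  op17 P0: load  L6 → S/S/S on L6; bus BusRd; mem=89
  op18 P2: store L5 := 72 → I/I/M on L5; bus (none); mem=70
  op19 P2: store L0 := 63 → I/I/M on L0; bus BusRdX; mem=0
  op20 P0: load  L5 → S/I/S on L5; bus BusRd Flush; mem=72
  op21 P0: load  L3 → S/S/S on L3; bus BusRd; mem=60
  op22 P2: store L0 := 95 → I/I/M on L0; bus (none); mem=0
  op23 P2: load  L5 → S/I/S on L5; bus (none); mem=72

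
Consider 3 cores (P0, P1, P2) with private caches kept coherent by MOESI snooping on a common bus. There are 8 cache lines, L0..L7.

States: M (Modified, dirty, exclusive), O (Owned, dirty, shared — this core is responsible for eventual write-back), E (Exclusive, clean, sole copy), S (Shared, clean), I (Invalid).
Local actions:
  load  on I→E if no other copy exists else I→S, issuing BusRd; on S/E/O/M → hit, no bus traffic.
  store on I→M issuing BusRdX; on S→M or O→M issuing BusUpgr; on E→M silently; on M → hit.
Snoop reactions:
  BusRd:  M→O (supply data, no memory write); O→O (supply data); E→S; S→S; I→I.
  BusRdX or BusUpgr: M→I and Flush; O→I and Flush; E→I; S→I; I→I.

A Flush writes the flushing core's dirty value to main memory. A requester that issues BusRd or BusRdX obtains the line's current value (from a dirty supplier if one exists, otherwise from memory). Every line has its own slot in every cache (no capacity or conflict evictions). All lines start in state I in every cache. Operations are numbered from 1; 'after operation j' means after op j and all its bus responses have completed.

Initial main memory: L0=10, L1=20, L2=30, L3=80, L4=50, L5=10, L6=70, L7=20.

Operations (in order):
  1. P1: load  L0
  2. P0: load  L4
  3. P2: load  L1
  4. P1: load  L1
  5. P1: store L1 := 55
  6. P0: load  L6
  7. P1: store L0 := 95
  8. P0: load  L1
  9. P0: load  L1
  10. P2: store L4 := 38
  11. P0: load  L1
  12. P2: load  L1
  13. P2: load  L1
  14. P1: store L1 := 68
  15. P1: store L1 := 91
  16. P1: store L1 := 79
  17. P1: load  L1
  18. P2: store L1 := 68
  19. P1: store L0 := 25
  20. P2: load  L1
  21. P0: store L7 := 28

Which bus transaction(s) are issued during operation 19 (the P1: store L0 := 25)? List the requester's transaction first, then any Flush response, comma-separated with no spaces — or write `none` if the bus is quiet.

bus = none

step 1: P1: load  L0  ⟶  IEI  (L0)  txn=BusRd  M[L0]=10
step 2: P0: load  L4  ⟶  EII  (L4)  txn=BusRd  M[L4]=50
step 3: P2: load  L1  ⟶  IIE  (L1)  txn=BusRd  M[L1]=20
step 4: P1: load  L1  ⟶  ISS  (L1)  txn=BusRd  M[L1]=20
step 5: P1: store L1 := 55  ⟶  IMI  (L1)  txn=BusUpgr  M[L1]=20
step 6: P0: load  L6  ⟶  EII  (L6)  txn=BusRd  M[L6]=70
step 7: P1: store L0 := 95  ⟶  IMI  (L0)  txn=∅  M[L0]=10
step 8: P0: load  L1  ⟶  SOI  (L1)  txn=BusRd  M[L1]=20
step 9: P0: load  L1  ⟶  SOI  (L1)  txn=∅  M[L1]=20
step 10: P2: store L4 := 38  ⟶  IIM  (L4)  txn=BusRdX  M[L4]=50
step 11: P0: load  L1  ⟶  SOI  (L1)  txn=∅  M[L1]=20
step 12: P2: load  L1  ⟶  SOS  (L1)  txn=BusRd  M[L1]=20
step 13: P2: load  L1  ⟶  SOS  (L1)  txn=∅  M[L1]=20
step 14: P1: store L1 := 68  ⟶  IMI  (L1)  txn=BusUpgr  M[L1]=20
step 15: P1: store L1 := 91  ⟶  IMI  (L1)  txn=∅  M[L1]=20
step 16: P1: store L1 := 79  ⟶  IMI  (L1)  txn=∅  M[L1]=20
step 17: P1: load  L1  ⟶  IMI  (L1)  txn=∅  M[L1]=20
step 18: P2: store L1 := 68  ⟶  IIM  (L1)  txn=BusRdX+Flush  M[L1]=79
step 19: P1: store L0 := 25  ⟶  IMI  (L0)  txn=∅  M[L0]=10
step 20: P2: load  L1  ⟶  IIM  (L1)  txn=∅  M[L1]=79
step 21: P0: store L7 := 28  ⟶  MII  (L7)  txn=BusRdX  M[L7]=20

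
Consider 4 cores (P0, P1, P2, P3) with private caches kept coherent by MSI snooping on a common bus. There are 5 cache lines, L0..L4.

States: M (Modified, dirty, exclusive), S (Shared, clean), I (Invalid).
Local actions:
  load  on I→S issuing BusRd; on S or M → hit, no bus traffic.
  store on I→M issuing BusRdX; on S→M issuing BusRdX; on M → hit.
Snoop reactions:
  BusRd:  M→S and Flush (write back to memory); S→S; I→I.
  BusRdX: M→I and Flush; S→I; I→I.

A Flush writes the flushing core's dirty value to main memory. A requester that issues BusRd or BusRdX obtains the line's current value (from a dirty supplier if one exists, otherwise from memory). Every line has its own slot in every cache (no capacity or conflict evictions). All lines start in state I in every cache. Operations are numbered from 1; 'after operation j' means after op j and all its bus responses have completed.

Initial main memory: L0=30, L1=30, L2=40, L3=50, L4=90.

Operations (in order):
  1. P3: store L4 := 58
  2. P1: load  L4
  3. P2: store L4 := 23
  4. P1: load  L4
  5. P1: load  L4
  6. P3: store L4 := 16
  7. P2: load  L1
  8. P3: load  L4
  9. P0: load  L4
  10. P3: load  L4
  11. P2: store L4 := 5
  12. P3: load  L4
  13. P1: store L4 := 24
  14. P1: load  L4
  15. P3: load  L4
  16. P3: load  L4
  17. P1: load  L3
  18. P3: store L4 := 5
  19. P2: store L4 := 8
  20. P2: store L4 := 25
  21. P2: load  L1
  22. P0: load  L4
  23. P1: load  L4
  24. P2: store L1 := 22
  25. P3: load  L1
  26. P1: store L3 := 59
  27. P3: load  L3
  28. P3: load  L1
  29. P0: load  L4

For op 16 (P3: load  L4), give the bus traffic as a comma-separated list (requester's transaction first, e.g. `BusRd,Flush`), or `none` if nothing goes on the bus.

bus = none

[1] P3: store L4 := 58 | P0:I, P1:I, P2:I, P3:M(58) | bus: BusRdX
[2] P1: load  L4 | P0:I, P1:S(58), P2:I, P3:S(58) | bus: BusRd,Flush
[3] P2: store L4 := 23 | P0:I, P1:I, P2:M(23), P3:I | bus: BusRdX
[4] P1: load  L4 | P0:I, P1:S(23), P2:S(23), P3:I | bus: BusRd,Flush
[5] P1: load  L4 | P0:I, P1:S(23), P2:S(23), P3:I | bus: none
[6] P3: store L4 := 16 | P0:I, P1:I, P2:I, P3:M(16) | bus: BusRdX
[7] P2: load  L1 | P0:I, P1:I, P2:S(30), P3:I | bus: BusRd
[8] P3: load  L4 | P0:I, P1:I, P2:I, P3:M(16) | bus: none
[9] P0: load  L4 | P0:S(16), P1:I, P2:I, P3:S(16) | bus: BusRd,Flush
[10] P3: load  L4 | P0:S(16), P1:I, P2:I, P3:S(16) | bus: none
[11] P2: store L4 := 5 | P0:I, P1:I, P2:M(5), P3:I | bus: BusRdX
[12] P3: load  L4 | P0:I, P1:I, P2:S(5), P3:S(5) | bus: BusRd,Flush
[13] P1: store L4 := 24 | P0:I, P1:M(24), P2:I, P3:I | bus: BusRdX
[14] P1: load  L4 | P0:I, P1:M(24), P2:I, P3:I | bus: none
[15] P3: load  L4 | P0:I, P1:S(24), P2:I, P3:S(24) | bus: BusRd,Flush
[16] P3: load  L4 | P0:I, P1:S(24), P2:I, P3:S(24) | bus: none
[17] P1: load  L3 | P0:I, P1:S(50), P2:I, P3:I | bus: BusRd
[18] P3: store L4 := 5 | P0:I, P1:I, P2:I, P3:M(5) | bus: BusRdX
[19] P2: store L4 := 8 | P0:I, P1:I, P2:M(8), P3:I | bus: BusRdX,Flush
[20] P2: store L4 := 25 | P0:I, P1:I, P2:M(25), P3:I | bus: none
[21] P2: load  L1 | P0:I, P1:I, P2:S(30), P3:I | bus: none
[22] P0: load  L4 | P0:S(25), P1:I, P2:S(25), P3:I | bus: BusRd,Flush
[23] P1: load  L4 | P0:S(25), P1:S(25), P2:S(25), P3:I | bus: BusRd
[24] P2: store L1 := 22 | P0:I, P1:I, P2:M(22), P3:I | bus: BusRdX
[25] P3: load  L1 | P0:I, P1:I, P2:S(22), P3:S(22) | bus: BusRd,Flush
[26] P1: store L3 := 59 | P0:I, P1:M(59), P2:I, P3:I | bus: BusRdX
[27] P3: load  L3 | P0:I, P1:S(59), P2:I, P3:S(59) | bus: BusRd,Flush
[28] P3: load  L1 | P0:I, P1:I, P2:S(22), P3:S(22) | bus: none
[29] P0: load  L4 | P0:S(25), P1:S(25), P2:S(25), P3:I | bus: none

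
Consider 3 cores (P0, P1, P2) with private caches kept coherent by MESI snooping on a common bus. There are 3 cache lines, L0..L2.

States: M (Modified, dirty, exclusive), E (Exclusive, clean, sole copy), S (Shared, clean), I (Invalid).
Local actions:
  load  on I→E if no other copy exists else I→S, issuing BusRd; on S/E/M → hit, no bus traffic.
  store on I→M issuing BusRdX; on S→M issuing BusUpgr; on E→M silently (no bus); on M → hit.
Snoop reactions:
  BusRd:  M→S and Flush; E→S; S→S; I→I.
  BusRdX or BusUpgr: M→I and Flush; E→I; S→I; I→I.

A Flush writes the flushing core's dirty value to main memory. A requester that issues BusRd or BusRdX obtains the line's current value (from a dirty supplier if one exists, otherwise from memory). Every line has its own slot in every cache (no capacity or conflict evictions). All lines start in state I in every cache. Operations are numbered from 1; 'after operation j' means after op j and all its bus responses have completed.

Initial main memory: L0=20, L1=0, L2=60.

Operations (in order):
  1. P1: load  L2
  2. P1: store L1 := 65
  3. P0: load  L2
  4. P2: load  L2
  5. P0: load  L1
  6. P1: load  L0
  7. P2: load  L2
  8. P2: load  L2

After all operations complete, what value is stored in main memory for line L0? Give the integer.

memory[L0] = 20

[1] P1: load  L2 | P0:I, P1:E(60), P2:I | bus: BusRd
[2] P1: store L1 := 65 | P0:I, P1:M(65), P2:I | bus: BusRdX
[3] P0: load  L2 | P0:S(60), P1:S(60), P2:I | bus: BusRd
[4] P2: load  L2 | P0:S(60), P1:S(60), P2:S(60) | bus: BusRd
[5] P0: load  L1 | P0:S(65), P1:S(65), P2:I | bus: BusRd,Flush
[6] P1: load  L0 | P0:I, P1:E(20), P2:I | bus: BusRd
[7] P2: load  L2 | P0:S(60), P1:S(60), P2:S(60) | bus: none
[8] P2: load  L2 | P0:S(60), P1:S(60), P2:S(60) | bus: none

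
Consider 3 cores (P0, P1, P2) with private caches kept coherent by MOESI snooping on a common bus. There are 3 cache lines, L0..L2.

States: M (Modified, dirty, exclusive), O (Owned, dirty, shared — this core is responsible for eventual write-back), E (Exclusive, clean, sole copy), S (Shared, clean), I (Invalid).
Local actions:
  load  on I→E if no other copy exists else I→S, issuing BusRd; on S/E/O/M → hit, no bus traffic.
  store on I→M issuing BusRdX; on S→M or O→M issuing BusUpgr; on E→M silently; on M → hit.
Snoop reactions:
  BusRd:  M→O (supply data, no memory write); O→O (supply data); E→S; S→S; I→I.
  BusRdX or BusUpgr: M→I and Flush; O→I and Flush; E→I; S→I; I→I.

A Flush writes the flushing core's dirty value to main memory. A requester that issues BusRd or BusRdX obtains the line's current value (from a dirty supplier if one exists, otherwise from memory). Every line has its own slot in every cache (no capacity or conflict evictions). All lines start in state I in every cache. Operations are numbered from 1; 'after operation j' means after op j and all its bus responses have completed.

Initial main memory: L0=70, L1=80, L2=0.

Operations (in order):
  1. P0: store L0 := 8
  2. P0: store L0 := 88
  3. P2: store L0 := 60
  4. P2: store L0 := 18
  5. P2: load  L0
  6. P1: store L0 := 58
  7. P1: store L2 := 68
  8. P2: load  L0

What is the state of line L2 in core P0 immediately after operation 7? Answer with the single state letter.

state = I

[1] P0: store L0 := 8 | P0:M(8), P1:I, P2:I | bus: BusRdX
[2] P0: store L0 := 88 | P0:M(88), P1:I, P2:I | bus: none
[3] P2: store L0 := 60 | P0:I, P1:I, P2:M(60) | bus: BusRdX,Flush
[4] P2: store L0 := 18 | P0:I, P1:I, P2:M(18) | bus: none
[5] P2: load  L0 | P0:I, P1:I, P2:M(18) | bus: none
[6] P1: store L0 := 58 | P0:I, P1:M(58), P2:I | bus: BusRdX,Flush
[7] P1: store L2 := 68 | P0:I, P1:M(68), P2:I | bus: BusRdX
[8] P2: load  L0 | P0:I, P1:O(58), P2:S(58) | bus: BusRd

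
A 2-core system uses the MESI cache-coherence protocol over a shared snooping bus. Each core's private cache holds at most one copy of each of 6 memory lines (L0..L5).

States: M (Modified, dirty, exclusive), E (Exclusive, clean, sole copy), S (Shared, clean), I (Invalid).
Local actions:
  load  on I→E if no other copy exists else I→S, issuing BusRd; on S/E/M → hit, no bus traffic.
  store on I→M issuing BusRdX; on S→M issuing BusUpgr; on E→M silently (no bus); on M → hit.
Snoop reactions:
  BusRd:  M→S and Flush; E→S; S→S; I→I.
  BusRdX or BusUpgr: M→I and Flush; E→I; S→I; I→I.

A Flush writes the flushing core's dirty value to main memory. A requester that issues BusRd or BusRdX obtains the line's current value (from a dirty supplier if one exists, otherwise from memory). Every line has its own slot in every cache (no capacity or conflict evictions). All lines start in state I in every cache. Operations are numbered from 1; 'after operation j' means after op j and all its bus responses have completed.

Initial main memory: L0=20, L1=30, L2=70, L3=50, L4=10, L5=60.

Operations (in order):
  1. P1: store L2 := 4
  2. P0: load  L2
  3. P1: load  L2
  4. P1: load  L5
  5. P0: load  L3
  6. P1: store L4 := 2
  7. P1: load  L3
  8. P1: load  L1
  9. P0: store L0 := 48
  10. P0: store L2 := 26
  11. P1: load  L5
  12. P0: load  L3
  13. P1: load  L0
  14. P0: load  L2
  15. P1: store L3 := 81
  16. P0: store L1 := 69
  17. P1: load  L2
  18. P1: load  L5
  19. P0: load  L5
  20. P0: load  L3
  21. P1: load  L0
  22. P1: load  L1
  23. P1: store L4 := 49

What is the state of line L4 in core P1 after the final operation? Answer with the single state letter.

state = M

  op1 P1: store L2 := 4 → I/M on L2; bus BusRdX; mem=70
  op2 P0: load  L2 → S/S on L2; bus BusRd Flush; mem=4
  op3 P1: load  L2 → S/S on L2; bus (none); mem=4
  op4 P1: load  L5 → I/E on L5; bus BusRd; mem=60
  op5 P0: load  L3 → E/I on L3; bus BusRd; mem=50
  op6 P1: store L4 := 2 → I/M on L4; bus BusRdX; mem=10
  op7 P1: load  L3 → S/S on L3; bus BusRd; mem=50
  op8 P1: load  L1 → I/E on L1; bus BusRd; mem=30
  op9 P0: store L0 := 48 → M/I on L0; bus BusRdX; mem=20
  op10 P0: store L2 := 26 → M/I on L2; bus BusUpgr; mem=4
  op11 P1: load  L5 → I/E on L5; bus (none); mem=60
  op12 P0: load  L3 → S/S on L3; bus (none); mem=50
  op13 P1: load  L0 → S/S on L0; bus BusRd Flush; mem=48
  op14 P0: load  L2 → M/I on L2; bus (none); mem=4
  op15 P1: store L3 := 81 → I/M on L3; bus BusUpgr; mem=50
  op16 P0: store L1 := 69 → M/I on L1; bus BusRdX; mem=30
  op17 P1: load  L2 → S/S on L2; bus BusRd Flush; mem=26
  op18 P1: load  L5 → I/E on L5; bus (none); mem=60
  op19 P0: load  L5 → S/S on L5; bus BusRd; mem=60
  op20 P0: load  L3 → S/S on L3; bus BusRd Flush; mem=81
  op21 P1: load  L0 → S/S on L0; bus (none); mem=48
  op22 P1: load  L1 → S/S on L1; bus BusRd Flush; mem=69
  op23 P1: store L4 := 49 → I/M on L4; bus (none); mem=10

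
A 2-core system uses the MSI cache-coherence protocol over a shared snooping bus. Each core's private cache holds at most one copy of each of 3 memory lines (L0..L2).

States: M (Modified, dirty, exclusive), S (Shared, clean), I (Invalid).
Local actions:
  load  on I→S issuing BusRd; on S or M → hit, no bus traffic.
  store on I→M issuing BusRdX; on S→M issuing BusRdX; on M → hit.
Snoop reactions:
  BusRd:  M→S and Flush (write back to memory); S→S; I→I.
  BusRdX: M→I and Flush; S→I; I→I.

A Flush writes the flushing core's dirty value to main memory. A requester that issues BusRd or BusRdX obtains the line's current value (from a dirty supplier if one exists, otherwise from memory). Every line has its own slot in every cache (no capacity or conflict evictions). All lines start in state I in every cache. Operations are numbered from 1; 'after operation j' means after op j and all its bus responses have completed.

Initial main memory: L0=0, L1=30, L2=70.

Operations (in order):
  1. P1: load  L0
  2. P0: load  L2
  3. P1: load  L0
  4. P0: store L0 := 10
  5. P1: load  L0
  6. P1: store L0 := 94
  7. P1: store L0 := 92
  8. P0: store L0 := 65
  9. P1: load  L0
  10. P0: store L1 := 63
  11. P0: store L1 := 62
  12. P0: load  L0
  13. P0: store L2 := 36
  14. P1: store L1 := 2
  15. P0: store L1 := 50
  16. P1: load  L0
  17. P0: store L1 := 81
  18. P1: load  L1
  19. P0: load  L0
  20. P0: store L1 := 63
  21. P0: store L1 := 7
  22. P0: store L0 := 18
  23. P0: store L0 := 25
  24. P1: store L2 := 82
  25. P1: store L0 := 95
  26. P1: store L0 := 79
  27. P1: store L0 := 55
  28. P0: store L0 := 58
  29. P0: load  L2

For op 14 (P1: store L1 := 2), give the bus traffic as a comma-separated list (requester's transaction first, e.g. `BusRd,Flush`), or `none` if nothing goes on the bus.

bus = BusRdX,Flush

step 1: P1: load  L0  ⟶  IS  (L0)  txn=BusRd  M[L0]=0
step 2: P0: load  L2  ⟶  SI  (L2)  txn=BusRd  M[L2]=70
step 3: P1: load  L0  ⟶  IS  (L0)  txn=∅  M[L0]=0
step 4: P0: store L0 := 10  ⟶  MI  (L0)  txn=BusRdX  M[L0]=0
step 5: P1: load  L0  ⟶  SS  (L0)  txn=BusRd+Flush  M[L0]=10
step 6: P1: store L0 := 94  ⟶  IM  (L0)  txn=BusRdX  M[L0]=10
step 7: P1: store L0 := 92  ⟶  IM  (L0)  txn=∅  M[L0]=10
step 8: P0: store L0 := 65  ⟶  MI  (L0)  txn=BusRdX+Flush  M[L0]=92
step 9: P1: load  L0  ⟶  SS  (L0)  txn=BusRd+Flush  M[L0]=65
step 10: P0: store L1 := 63  ⟶  MI  (L1)  txn=BusRdX  M[L1]=30
step 11: P0: store L1 := 62  ⟶  MI  (L1)  txn=∅  M[L1]=30
step 12: P0: load  L0  ⟶  SS  (L0)  txn=∅  M[L0]=65
step 13: P0: store L2 := 36  ⟶  MI  (L2)  txn=BusRdX  M[L2]=70
step 14: P1: store L1 := 2  ⟶  IM  (L1)  txn=BusRdX+Flush  M[L1]=62
step 15: P0: store L1 := 50  ⟶  MI  (L1)  txn=BusRdX+Flush  M[L1]=2
step 16: P1: load  L0  ⟶  SS  (L0)  txn=∅  M[L0]=65
step 17: P0: store L1 := 81  ⟶  MI  (L1)  txn=∅  M[L1]=2
step 18: P1: load  L1  ⟶  SS  (L1)  txn=BusRd+Flush  M[L1]=81
step 19: P0: load  L0  ⟶  SS  (L0)  txn=∅  M[L0]=65
step 20: P0: store L1 := 63  ⟶  MI  (L1)  txn=BusRdX  M[L1]=81
step 21: P0: store L1 := 7  ⟶  MI  (L1)  txn=∅  M[L1]=81
step 22: P0: store L0 := 18  ⟶  MI  (L0)  txn=BusRdX  M[L0]=65
step 23: P0: store L0 := 25  ⟶  MI  (L0)  txn=∅  M[L0]=65
step 24: P1: store L2 := 82  ⟶  IM  (L2)  txn=BusRdX+Flush  M[L2]=36
step 25: P1: store L0 := 95  ⟶  IM  (L0)  txn=BusRdX+Flush  M[L0]=25
step 26: P1: store L0 := 79  ⟶  IM  (L0)  txn=∅  M[L0]=25
step 27: P1: store L0 := 55  ⟶  IM  (L0)  txn=∅  M[L0]=25
step 28: P0: store L0 := 58  ⟶  MI  (L0)  txn=BusRdX+Flush  M[L0]=55
step 29: P0: load  L2  ⟶  SS  (L2)  txn=BusRd+Flush  M[L2]=82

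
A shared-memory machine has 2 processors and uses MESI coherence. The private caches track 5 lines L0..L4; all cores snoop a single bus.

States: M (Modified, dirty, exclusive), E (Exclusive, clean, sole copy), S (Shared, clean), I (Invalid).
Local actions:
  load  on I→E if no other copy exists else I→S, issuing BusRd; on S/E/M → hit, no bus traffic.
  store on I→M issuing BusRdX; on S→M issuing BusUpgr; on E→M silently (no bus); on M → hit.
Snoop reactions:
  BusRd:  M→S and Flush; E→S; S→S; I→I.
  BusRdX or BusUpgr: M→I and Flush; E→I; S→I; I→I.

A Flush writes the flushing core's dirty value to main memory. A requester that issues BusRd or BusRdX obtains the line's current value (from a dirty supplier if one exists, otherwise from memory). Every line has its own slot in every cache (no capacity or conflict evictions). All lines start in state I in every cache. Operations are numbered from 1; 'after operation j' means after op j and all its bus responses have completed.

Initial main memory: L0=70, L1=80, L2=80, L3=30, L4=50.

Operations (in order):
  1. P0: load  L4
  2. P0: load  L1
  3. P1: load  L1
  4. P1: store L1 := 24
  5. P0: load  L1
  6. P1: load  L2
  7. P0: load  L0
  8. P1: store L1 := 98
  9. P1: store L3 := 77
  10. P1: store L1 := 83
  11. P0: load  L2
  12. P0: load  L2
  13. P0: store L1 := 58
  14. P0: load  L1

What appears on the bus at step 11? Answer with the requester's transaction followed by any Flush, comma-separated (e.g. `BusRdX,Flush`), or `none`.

bus = BusRd

[1] P0: load  L4 | P0:E(50), P1:I | bus: BusRd
[2] P0: load  L1 | P0:E(80), P1:I | bus: BusRd
[3] P1: load  L1 | P0:S(80), P1:S(80) | bus: BusRd
[4] P1: store L1 := 24 | P0:I, P1:M(24) | bus: BusUpgr
[5] P0: load  L1 | P0:S(24), P1:S(24) | bus: BusRd,Flush
[6] P1: load  L2 | P0:I, P1:E(80) | bus: BusRd
[7] P0: load  L0 | P0:E(70), P1:I | bus: BusRd
[8] P1: store L1 := 98 | P0:I, P1:M(98) | bus: BusUpgr
[9] P1: store L3 := 77 | P0:I, P1:M(77) | bus: BusRdX
[10] P1: store L1 := 83 | P0:I, P1:M(83) | bus: none
[11] P0: load  L2 | P0:S(80), P1:S(80) | bus: BusRd
[12] P0: load  L2 | P0:S(80), P1:S(80) | bus: none
[13] P0: store L1 := 58 | P0:M(58), P1:I | bus: BusRdX,Flush
[14] P0: load  L1 | P0:M(58), P1:I | bus: none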